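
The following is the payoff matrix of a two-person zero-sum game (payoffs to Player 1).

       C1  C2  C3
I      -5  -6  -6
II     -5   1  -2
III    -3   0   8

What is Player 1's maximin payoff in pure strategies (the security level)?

Row minima: I → -6, II → -5, III → -3.
The best of these is -3.

-3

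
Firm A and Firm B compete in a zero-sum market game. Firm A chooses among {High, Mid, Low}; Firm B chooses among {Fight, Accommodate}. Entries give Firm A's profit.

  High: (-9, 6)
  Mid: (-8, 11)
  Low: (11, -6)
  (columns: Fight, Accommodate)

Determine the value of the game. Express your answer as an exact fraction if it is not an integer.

Row minima: High → -9, Mid → -8, Low → -6; maximin = -6.
Column maxima: Fight → 11, Accommodate → 11; minimax = 11.
-6 ≠ 11, so there is no saddle point; optimal play is mixed.
High is strictly dominated by Mid, so Firm A never plays it.
On the remaining 2×2 (Mid, Low vs Fight, Accommodate):
Let Firm A play Mid with probability p. Expected payoff against Fight: (-8)p + 11(1−p) = −19p + 11; against Accommodate: 11p + (-6)(1−p) = 17p − 6.
Setting these equal: −19p + 11 = 17p − 6 ⇒ −36p = -17 ⇒ p = 17/36, and the value is (-19)·(17/36) + 11 = 73/36.
For Firm B: with q = P(Fight), equating Mid's and Low's payoffs gives −19q + 11 = 17q − 6 ⇒ q = 17/36.

73/36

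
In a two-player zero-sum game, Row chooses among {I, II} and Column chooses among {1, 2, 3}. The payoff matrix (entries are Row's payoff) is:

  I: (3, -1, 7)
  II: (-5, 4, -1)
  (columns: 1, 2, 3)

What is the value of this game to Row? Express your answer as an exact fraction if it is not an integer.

Row minima: I → -1, II → -5; maximin = -1.
Column maxima: 1 → 3, 2 → 4, 3 → 7; minimax = 3.
-1 ≠ 3, so there is no saddle point; optimal play is mixed.
3 is strictly dominated by 1 (it gives Row strictly more in every row), so Column never plays it.
On the remaining 2×2 (I, II vs 1, 2):
Let Row play I with probability p. Expected payoff against 1: 3p + (-5)(1−p) = 8p − 5; against 2: (-1)p + 4(1−p) = −5p + 4.
Setting these equal: 8p − 5 = −5p + 4 ⇒ 13p = 9 ⇒ p = 9/13, and the value is (8)·(9/13) − 5 = 7/13.
For Column: with q = P(1), equating I's and II's payoffs gives 4q − 1 = −9q + 4 ⇒ q = 5/13.

7/13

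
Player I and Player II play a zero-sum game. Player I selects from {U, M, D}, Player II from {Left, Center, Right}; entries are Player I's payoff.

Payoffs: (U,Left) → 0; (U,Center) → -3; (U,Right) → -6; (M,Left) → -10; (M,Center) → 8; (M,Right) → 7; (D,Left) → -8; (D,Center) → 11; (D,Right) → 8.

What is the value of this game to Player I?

Row minima: U → -6, M → -10, D → -8; maximin = -6.
Column maxima: Left → 0, Center → 11, Right → 8; minimax = 0.
-6 ≠ 0, so there is no saddle point; optimal play is mixed.
M is strictly dominated by D, so Player I never plays it.
Center is strictly dominated by Right (it gives Player I strictly more in every row), so Player II never plays it.
On the remaining 2×2 (U, D vs Left, Right):
Let Player I play U with probability p. Expected payoff against Left: 0p + (-8)(1−p) = 8p − 8; against Right: (-6)p + 8(1−p) = −14p + 8.
Setting these equal: 8p − 8 = −14p + 8 ⇒ 22p = 16 ⇒ p = 8/11, and the value is (8)·(8/11) − 8 = -24/11.
For Player II: with q = P(Left), equating U's and D's payoffs gives 6q − 6 = −16q + 8 ⇒ q = 7/11.

-24/11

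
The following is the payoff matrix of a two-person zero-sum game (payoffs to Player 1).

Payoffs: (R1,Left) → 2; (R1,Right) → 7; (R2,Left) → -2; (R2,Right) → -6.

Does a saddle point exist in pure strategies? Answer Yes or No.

Row minima: R1 → 2, R2 → -6; maximin = 2.
Column maxima: Left → 2, Right → 7; minimax = 2.
maximin = minimax = 2, so a saddle point exists.

Yes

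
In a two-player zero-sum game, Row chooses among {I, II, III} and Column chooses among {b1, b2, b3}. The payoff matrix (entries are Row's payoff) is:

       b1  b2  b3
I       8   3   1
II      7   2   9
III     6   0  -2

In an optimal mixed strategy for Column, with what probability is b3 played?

Row minima: I → 1, II → 2, III → -2; maximin = 2.
Column maxima: b1 → 8, b2 → 3, b3 → 9; minimax = 3.
2 ≠ 3, so there is no saddle point; optimal play is mixed.
III is strictly dominated by I, so Row never plays it.
b1 is strictly dominated by b2 (it gives Row strictly more in every row), so Column never plays it.
On the remaining 2×2 (I, II vs b2, b3):
Let Row play I with probability p. Expected payoff against b2: 3p + 2(1−p) = p + 2; against b3: 1p + 9(1−p) = −8p + 9.
Setting these equal: p + 2 = −8p + 9 ⇒ 9p = 7 ⇒ p = 7/9, and the value is (1)·(7/9) + 2 = 25/9.
For Column: with q = P(b2), equating I's and II's payoffs gives 2q + 1 = −7q + 9 ⇒ q = 8/9.

1/9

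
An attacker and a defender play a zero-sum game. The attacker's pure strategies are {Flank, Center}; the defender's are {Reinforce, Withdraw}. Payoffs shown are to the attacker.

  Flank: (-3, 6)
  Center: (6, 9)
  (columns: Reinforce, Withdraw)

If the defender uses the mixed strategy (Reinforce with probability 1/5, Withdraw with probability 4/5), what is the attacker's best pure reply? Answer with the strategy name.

Expected payoff of Flank: (1/5)·(-3) + (4/5)·6 = 21/5.
Expected payoff of Center: (1/5)·6 + (4/5)·9 = 42/5.
The largest is 42/5, so the attacker's best response is Center.

Center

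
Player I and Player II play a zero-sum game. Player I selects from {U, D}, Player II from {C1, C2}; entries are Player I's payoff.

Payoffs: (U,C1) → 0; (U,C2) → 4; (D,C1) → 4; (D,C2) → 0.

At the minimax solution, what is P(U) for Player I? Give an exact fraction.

1/2

Row minima: U → 0, D → 0; maximin = 0.
Column maxima: C1 → 4, C2 → 4; minimax = 4.
0 ≠ 4, so there is no saddle point; optimal play is mixed.
Let Player I play U with probability p. Expected payoff against C1: 0p + 4(1−p) = −4p + 4; against C2: 4p + 0(1−p) = 4p.
Setting these equal: −4p + 4 = 4p ⇒ −8p = -4 ⇒ p = 1/2, and the value is (-4)·(1/2) + 4 = 2.
For Player II: with q = P(C1), equating U's and D's payoffs gives −4q + 4 = 4q ⇒ q = 1/2.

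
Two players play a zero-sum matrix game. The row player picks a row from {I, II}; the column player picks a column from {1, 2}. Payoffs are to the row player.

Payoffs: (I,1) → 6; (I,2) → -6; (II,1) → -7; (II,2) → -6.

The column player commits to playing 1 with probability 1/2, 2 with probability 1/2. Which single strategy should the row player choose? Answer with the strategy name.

Expected payoff of I: (1/2)·6 + (1/2)·(-6) = 0.
Expected payoff of II: (1/2)·(-7) + (1/2)·(-6) = -13/2.
The largest is 0, so the row player's best response is I.

I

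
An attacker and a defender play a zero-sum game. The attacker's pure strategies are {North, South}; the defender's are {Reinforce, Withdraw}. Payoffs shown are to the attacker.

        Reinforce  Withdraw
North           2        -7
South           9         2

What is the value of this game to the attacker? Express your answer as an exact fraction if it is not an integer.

Row minima: North → -7, South → 2; maximin = 2.
Column maxima: Reinforce → 9, Withdraw → 2; minimax = 2.
Since maximin = minimax = 2, there is a saddle point and the value is 2.

2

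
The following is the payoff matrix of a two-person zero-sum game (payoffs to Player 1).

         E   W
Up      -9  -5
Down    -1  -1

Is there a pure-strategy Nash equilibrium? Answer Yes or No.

Yes

Row minima: Up → -9, Down → -1; maximin = -1.
Column maxima: E → -1, W → -1; minimax = -1.
maximin = minimax = -1, so a saddle point exists.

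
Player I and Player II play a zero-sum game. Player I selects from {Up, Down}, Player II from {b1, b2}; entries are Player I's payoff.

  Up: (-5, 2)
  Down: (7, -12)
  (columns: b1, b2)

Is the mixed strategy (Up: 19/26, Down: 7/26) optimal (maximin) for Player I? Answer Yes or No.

Yes

Against b1 this mix gives (19/26)·(-5) + (7/26)·7 = -23/13.
Against b2 this mix gives (19/26)·2 + (7/26)·(-12) = -23/13.
All of Player II's active replies (b1, b2) yield -23/13, and no column does worse for Player I. The mix makes Player II indifferent and guarantees -23/13, so it is optimal.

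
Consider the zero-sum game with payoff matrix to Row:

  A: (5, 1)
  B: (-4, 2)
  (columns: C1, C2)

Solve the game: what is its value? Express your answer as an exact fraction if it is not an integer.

Row minima: A → 1, B → -4; maximin = 1.
Column maxima: C1 → 5, C2 → 2; minimax = 2.
1 ≠ 2, so there is no saddle point; optimal play is mixed.
Let Row play A with probability p. Expected payoff against C1: 5p + (-4)(1−p) = 9p − 4; against C2: 1p + 2(1−p) = −p + 2.
Setting these equal: 9p − 4 = −p + 2 ⇒ 10p = 6 ⇒ p = 3/5, and the value is (9)·(3/5) − 4 = 7/5.
For Column: with q = P(C1), equating A's and B's payoffs gives 4q + 1 = −6q + 2 ⇒ q = 1/10.

7/5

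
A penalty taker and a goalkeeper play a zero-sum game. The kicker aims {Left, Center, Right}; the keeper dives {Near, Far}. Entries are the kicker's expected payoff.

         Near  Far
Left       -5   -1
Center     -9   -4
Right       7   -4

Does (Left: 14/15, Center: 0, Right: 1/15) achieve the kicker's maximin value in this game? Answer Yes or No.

Against Near this mix gives (14/15)·(-5) + (1/15)·7 = -21/5.
Against Far this mix gives (14/15)·(-1) + (1/15)·(-4) = -6/5.
The keeper will play Near, holding the kicker to -21/5. Shifting weight toward the row that does better against Near would raise this floor (the equalizing mix achieves -9/5 against both Near and Far), so the proposed strategy is not optimal.

No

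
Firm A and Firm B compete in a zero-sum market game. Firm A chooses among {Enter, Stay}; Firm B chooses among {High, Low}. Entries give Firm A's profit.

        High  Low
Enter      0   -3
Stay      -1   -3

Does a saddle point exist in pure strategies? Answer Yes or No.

Row minima: Enter → -3, Stay → -3; maximin = -3.
Column maxima: High → 0, Low → -3; minimax = -3.
maximin = minimax = -3, so a saddle point exists.

Yes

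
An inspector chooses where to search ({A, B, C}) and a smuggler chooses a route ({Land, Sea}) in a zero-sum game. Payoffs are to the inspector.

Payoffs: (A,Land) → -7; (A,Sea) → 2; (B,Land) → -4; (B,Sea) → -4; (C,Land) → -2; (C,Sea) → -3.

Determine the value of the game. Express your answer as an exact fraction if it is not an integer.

-5/2

Row minima: A → -7, B → -4, C → -3; maximin = -3.
Column maxima: Land → -2, Sea → 2; minimax = -2.
-3 ≠ -2, so there is no saddle point; optimal play is mixed.
B is strictly dominated by C, so the inspector never plays it.
On the remaining 2×2 (A, C vs Land, Sea):
Let the inspector play A with probability p. Expected payoff against Land: (-7)p + (-2)(1−p) = −5p − 2; against Sea: 2p + (-3)(1−p) = 5p − 3.
Setting these equal: −5p − 2 = 5p − 3 ⇒ −10p = -1 ⇒ p = 1/10, and the value is (-5)·(1/10) − 2 = -5/2.
For the smuggler: with q = P(Land), equating A's and C's payoffs gives −9q + 2 = q − 3 ⇒ q = 1/2.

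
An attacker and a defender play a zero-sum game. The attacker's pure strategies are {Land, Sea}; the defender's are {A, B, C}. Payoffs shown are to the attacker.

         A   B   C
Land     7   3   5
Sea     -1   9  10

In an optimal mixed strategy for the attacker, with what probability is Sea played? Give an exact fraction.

2/7

Row minima: Land → 3, Sea → -1; maximin = 3.
Column maxima: A → 7, B → 9, C → 10; minimax = 7.
3 ≠ 7, so there is no saddle point; optimal play is mixed.
C is strictly dominated by B (it gives the attacker strictly more in every row), so the defender never plays it.
On the remaining 2×2 (Land, Sea vs A, B):
Let the attacker play Land with probability p. Expected payoff against A: 7p + (-1)(1−p) = 8p − 1; against B: 3p + 9(1−p) = −6p + 9.
Setting these equal: 8p − 1 = −6p + 9 ⇒ 14p = 10 ⇒ p = 5/7, and the value is (8)·(5/7) − 1 = 33/7.
For the defender: with q = P(A), equating Land's and Sea's payoffs gives 4q + 3 = −10q + 9 ⇒ q = 3/7.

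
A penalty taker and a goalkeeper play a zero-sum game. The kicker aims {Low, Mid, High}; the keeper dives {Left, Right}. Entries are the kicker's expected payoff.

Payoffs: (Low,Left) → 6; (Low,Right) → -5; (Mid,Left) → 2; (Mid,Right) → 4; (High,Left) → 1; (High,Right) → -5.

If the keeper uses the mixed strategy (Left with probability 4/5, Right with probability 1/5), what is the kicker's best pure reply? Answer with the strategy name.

Expected payoff of Low: (4/5)·6 + (1/5)·(-5) = 19/5.
Expected payoff of Mid: (4/5)·2 + (1/5)·4 = 12/5.
Expected payoff of High: (4/5)·1 + (1/5)·(-5) = -1/5.
The largest is 19/5, so the kicker's best response is Low.

Low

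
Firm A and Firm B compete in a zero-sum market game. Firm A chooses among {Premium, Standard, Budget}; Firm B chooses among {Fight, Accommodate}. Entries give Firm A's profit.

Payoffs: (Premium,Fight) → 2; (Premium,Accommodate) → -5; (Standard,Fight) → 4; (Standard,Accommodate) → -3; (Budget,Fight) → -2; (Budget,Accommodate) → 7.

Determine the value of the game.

Row minima: Premium → -5, Standard → -3, Budget → -2; maximin = -2.
Column maxima: Fight → 4, Accommodate → 7; minimax = 4.
-2 ≠ 4, so there is no saddle point; optimal play is mixed.
Premium is strictly dominated by Standard, so Firm A never plays it.
On the remaining 2×2 (Standard, Budget vs Fight, Accommodate):
Let Firm A play Standard with probability p. Expected payoff against Fight: 4p + (-2)(1−p) = 6p − 2; against Accommodate: (-3)p + 7(1−p) = −10p + 7.
Setting these equal: 6p − 2 = −10p + 7 ⇒ 16p = 9 ⇒ p = 9/16, and the value is (6)·(9/16) − 2 = 11/8.
For Firm B: with q = P(Fight), equating Standard's and Budget's payoffs gives 7q − 3 = −9q + 7 ⇒ q = 5/8.

11/8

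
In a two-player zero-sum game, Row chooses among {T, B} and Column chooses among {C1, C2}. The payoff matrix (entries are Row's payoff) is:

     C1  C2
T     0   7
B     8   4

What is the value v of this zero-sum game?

56/11

Row minima: T → 0, B → 4; maximin = 4.
Column maxima: C1 → 8, C2 → 7; minimax = 7.
4 ≠ 7, so there is no saddle point; optimal play is mixed.
Let Row play T with probability p. Expected payoff against C1: 0p + 8(1−p) = −8p + 8; against C2: 7p + 4(1−p) = 3p + 4.
Setting these equal: −8p + 8 = 3p + 4 ⇒ −11p = -4 ⇒ p = 4/11, and the value is (-8)·(4/11) + 8 = 56/11.
For Column: with q = P(C1), equating T's and B's payoffs gives −7q + 7 = 4q + 4 ⇒ q = 3/11.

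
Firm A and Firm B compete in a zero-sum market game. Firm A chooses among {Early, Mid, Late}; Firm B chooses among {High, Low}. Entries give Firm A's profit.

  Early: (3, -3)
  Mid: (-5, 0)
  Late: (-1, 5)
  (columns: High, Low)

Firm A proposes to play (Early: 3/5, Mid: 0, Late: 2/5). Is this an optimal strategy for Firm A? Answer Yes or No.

Against High this mix gives (3/5)·3 + (2/5)·(-1) = 7/5.
Against Low this mix gives (3/5)·(-3) + (2/5)·5 = 1/5.
Firm B will play Low, holding Firm A to 1/5. Shifting weight toward the row that does better against Low would raise this floor (the equalizing mix achieves 1 against both Low and High), so the proposed strategy is not optimal.

No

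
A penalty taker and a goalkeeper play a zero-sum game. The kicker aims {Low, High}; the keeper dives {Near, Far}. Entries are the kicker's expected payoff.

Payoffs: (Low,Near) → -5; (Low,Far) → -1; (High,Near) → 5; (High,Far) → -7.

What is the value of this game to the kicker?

-5/2

Row minima: Low → -5, High → -7; maximin = -5.
Column maxima: Near → 5, Far → -1; minimax = -1.
-5 ≠ -1, so there is no saddle point; optimal play is mixed.
Let the kicker play Low with probability p. Expected payoff against Near: (-5)p + 5(1−p) = −10p + 5; against Far: (-1)p + (-7)(1−p) = 6p − 7.
Setting these equal: −10p + 5 = 6p − 7 ⇒ −16p = -12 ⇒ p = 3/4, and the value is (-10)·(3/4) + 5 = -5/2.
For the keeper: with q = P(Near), equating Low's and High's payoffs gives −4q − 1 = 12q − 7 ⇒ q = 3/8.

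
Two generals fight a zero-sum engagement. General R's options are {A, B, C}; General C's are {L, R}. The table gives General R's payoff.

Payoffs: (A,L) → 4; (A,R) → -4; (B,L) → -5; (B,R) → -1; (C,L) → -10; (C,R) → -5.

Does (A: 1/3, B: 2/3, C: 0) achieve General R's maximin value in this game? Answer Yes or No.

Yes

Against L this mix gives (1/3)·4 + (2/3)·(-5) = -2.
Against R this mix gives (1/3)·(-4) + (2/3)·(-1) = -2.
All of General C's active replies (L, R) yield -2, and no column does worse for General R. The mix makes General C indifferent and guarantees -2, so it is optimal.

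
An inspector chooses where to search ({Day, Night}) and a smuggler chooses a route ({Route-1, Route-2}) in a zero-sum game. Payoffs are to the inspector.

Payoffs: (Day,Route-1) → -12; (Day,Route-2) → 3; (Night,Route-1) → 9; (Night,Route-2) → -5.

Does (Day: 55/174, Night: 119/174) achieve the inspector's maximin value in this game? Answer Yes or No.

Against Route-1 this mix gives (55/174)·(-12) + (119/174)·9 = 137/58.
Against Route-2 this mix gives (55/174)·3 + (119/174)·(-5) = -215/87.
The smuggler will play Route-2, holding the inspector to -215/87. Shifting weight toward the row that does better against Route-2 would raise this floor (the equalizing mix achieves -33/29 against both Route-2 and Route-1), so the proposed strategy is not optimal.

No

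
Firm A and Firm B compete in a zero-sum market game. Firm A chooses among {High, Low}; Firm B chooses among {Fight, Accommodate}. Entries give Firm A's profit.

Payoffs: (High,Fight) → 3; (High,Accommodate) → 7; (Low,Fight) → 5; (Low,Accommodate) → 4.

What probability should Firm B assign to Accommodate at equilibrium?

Row minima: High → 3, Low → 4; maximin = 4.
Column maxima: Fight → 5, Accommodate → 7; minimax = 5.
4 ≠ 5, so there is no saddle point; optimal play is mixed.
Let Firm A play High with probability p. Expected payoff against Fight: 3p + 5(1−p) = −2p + 5; against Accommodate: 7p + 4(1−p) = 3p + 4.
Setting these equal: −2p + 5 = 3p + 4 ⇒ −5p = -1 ⇒ p = 1/5, and the value is (-2)·(1/5) + 5 = 23/5.
For Firm B: with q = P(Fight), equating High's and Low's payoffs gives −4q + 7 = q + 4 ⇒ q = 3/5.

2/5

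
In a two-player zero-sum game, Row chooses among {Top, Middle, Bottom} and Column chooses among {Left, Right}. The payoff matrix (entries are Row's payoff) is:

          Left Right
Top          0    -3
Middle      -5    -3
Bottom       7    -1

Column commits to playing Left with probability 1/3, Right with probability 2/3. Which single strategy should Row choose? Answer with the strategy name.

Bottom

Expected payoff of Top: (1/3)·0 + (2/3)·(-3) = -2.
Expected payoff of Middle: (1/3)·(-5) + (2/3)·(-3) = -11/3.
Expected payoff of Bottom: (1/3)·7 + (2/3)·(-1) = 5/3.
The largest is 5/3, so Row's best response is Bottom.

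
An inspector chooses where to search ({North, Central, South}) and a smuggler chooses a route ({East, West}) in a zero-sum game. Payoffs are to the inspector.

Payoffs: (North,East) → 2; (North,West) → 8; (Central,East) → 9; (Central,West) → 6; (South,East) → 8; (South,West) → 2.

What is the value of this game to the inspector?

Row minima: North → 2, Central → 6, South → 2; maximin = 6.
Column maxima: East → 9, West → 8; minimax = 8.
6 ≠ 8, so there is no saddle point; optimal play is mixed.
South is strictly dominated by Central, so the inspector never plays it.
On the remaining 2×2 (North, Central vs East, West):
Let the inspector play North with probability p. Expected payoff against East: 2p + 9(1−p) = −7p + 9; against West: 8p + 6(1−p) = 2p + 6.
Setting these equal: −7p + 9 = 2p + 6 ⇒ −9p = -3 ⇒ p = 1/3, and the value is (-7)·(1/3) + 9 = 20/3.
For the smuggler: with q = P(East), equating North's and Central's payoffs gives −6q + 8 = 3q + 6 ⇒ q = 2/9.

20/3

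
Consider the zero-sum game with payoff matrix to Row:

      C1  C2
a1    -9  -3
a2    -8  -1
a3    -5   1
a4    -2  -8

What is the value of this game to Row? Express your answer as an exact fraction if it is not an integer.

-7/2

Row minima: a1 → -9, a2 → -8, a3 → -5, a4 → -8; maximin = -5.
Column maxima: C1 → -2, C2 → 1; minimax = -2.
-5 ≠ -2, so there is no saddle point; optimal play is mixed.
a1 is strictly dominated by a2, so Row never plays it.
a2 is strictly dominated by a3, so Row never plays it.
On the remaining 2×2 (a3, a4 vs C1, C2):
Let Row play a3 with probability p. Expected payoff against C1: (-5)p + (-2)(1−p) = −3p − 2; against C2: 1p + (-8)(1−p) = 9p − 8.
Setting these equal: −3p − 2 = 9p − 8 ⇒ −12p = -6 ⇒ p = 1/2, and the value is (-3)·(1/2) − 2 = -7/2.
For Column: with q = P(C1), equating a3's and a4's payoffs gives −6q + 1 = 6q − 8 ⇒ q = 3/4.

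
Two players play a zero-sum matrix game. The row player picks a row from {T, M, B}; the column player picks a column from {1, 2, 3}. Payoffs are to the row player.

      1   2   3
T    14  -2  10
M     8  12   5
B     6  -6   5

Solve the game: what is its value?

Row minima: T → -2, M → 5, B → -6; maximin = 5.
Column maxima: 1 → 14, 2 → 12, 3 → 10; minimax = 10.
5 ≠ 10, so there is no saddle point; optimal play is mixed.
B is strictly dominated by T, so the row player never plays it.
1 is strictly dominated by 3 (it gives the row player strictly more in every row), so the column player never plays it.
On the remaining 2×2 (T, M vs 2, 3):
Let the row player play T with probability p. Expected payoff against 2: (-2)p + 12(1−p) = −14p + 12; against 3: 10p + 5(1−p) = 5p + 5.
Setting these equal: −14p + 12 = 5p + 5 ⇒ −19p = -7 ⇒ p = 7/19, and the value is (-14)·(7/19) + 12 = 130/19.
For the column player: with q = P(2), equating T's and M's payoffs gives −12q + 10 = 7q + 5 ⇒ q = 5/19.

130/19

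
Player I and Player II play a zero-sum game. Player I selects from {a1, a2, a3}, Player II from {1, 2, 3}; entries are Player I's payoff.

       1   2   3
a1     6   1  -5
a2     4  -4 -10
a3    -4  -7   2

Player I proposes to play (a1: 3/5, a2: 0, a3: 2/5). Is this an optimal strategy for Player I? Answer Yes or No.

Yes

Against 1 this mix gives (3/5)·6 + (2/5)·(-4) = 2.
Against 2 this mix gives (3/5)·1 + (2/5)·(-7) = -11/5.
Against 3 this mix gives (3/5)·(-5) + (2/5)·2 = -11/5.
All of Player II's active replies (2, 3) yield -11/5, and no column does worse for Player I. The mix makes Player II indifferent and guarantees -11/5, so it is optimal.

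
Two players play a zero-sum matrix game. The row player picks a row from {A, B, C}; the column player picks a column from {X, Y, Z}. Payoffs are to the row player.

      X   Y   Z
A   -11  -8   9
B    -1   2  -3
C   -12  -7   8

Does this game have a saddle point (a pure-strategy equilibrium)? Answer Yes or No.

Row minima: A → -11, B → -3, C → -12; maximin = -3.
Column maxima: X → -1, Y → 2, Z → 9; minimax = -1.
-3 ≠ -1, so no pure-strategy equilibrium exists.

No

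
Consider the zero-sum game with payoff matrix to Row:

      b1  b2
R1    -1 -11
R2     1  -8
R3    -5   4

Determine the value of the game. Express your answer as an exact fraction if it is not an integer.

-2

Row minima: R1 → -11, R2 → -8, R3 → -5; maximin = -5.
Column maxima: b1 → 1, b2 → 4; minimax = 1.
-5 ≠ 1, so there is no saddle point; optimal play is mixed.
R1 is strictly dominated by R2, so Row never plays it.
On the remaining 2×2 (R2, R3 vs b1, b2):
Let Row play R2 with probability p. Expected payoff against b1: 1p + (-5)(1−p) = 6p − 5; against b2: (-8)p + 4(1−p) = −12p + 4.
Setting these equal: 6p − 5 = −12p + 4 ⇒ 18p = 9 ⇒ p = 1/2, and the value is (6)·(1/2) − 5 = -2.
For Column: with q = P(b1), equating R2's and R3's payoffs gives 9q − 8 = −9q + 4 ⇒ q = 2/3.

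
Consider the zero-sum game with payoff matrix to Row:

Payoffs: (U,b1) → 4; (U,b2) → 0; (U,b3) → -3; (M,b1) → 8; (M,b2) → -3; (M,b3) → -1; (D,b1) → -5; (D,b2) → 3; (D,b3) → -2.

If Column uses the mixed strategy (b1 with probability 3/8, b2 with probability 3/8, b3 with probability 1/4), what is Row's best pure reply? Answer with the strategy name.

M

Expected payoff of U: (3/8)·4 + (3/8)·0 + (1/4)·(-3) = 3/4.
Expected payoff of M: (3/8)·8 + (3/8)·(-3) + (1/4)·(-1) = 13/8.
Expected payoff of D: (3/8)·(-5) + (3/8)·3 + (1/4)·(-2) = -5/4.
The largest is 13/8, so Row's best response is M.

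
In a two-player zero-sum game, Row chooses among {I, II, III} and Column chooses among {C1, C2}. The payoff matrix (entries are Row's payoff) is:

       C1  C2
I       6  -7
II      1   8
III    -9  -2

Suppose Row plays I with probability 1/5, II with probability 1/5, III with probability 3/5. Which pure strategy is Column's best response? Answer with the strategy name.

C1

If Column plays C1, Row's expected payoff is (1/5)·6 + (1/5)·1 + (3/5)·(-9) = -4.
If Column plays C2, Row's expected payoff is (1/5)·(-7) + (1/5)·8 + (3/5)·(-2) = -1.
Column minimizes Row's payoff; the smallest is -4, so the best response is C1.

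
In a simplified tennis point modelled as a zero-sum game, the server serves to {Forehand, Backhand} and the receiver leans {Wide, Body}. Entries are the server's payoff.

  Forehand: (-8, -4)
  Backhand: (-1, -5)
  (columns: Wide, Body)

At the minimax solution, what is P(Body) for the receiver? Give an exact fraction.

Row minima: Forehand → -8, Backhand → -5; maximin = -5.
Column maxima: Wide → -1, Body → -4; minimax = -4.
-5 ≠ -4, so there is no saddle point; optimal play is mixed.
Let the server play Forehand with probability p. Expected payoff against Wide: (-8)p + (-1)(1−p) = −7p − 1; against Body: (-4)p + (-5)(1−p) = p − 5.
Setting these equal: −7p − 1 = p − 5 ⇒ −8p = -4 ⇒ p = 1/2, and the value is (-7)·(1/2) − 1 = -9/2.
For the receiver: with q = P(Wide), equating Forehand's and Backhand's payoffs gives −4q − 4 = 4q − 5 ⇒ q = 1/8.

7/8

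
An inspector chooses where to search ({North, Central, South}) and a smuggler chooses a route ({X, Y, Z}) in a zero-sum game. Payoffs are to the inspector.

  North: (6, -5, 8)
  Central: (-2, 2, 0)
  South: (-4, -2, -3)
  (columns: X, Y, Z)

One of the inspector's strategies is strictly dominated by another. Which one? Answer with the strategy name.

Central gives a strictly higher payoff than South against every column: -2 > -4, 2 > -2, 0 > -3.
So South is strictly dominated and the inspector never plays it.

South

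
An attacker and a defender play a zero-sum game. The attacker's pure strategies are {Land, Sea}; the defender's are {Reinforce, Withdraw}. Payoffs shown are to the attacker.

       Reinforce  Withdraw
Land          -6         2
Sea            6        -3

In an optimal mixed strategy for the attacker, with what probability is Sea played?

Row minima: Land → -6, Sea → -3; maximin = -3.
Column maxima: Reinforce → 6, Withdraw → 2; minimax = 2.
-3 ≠ 2, so there is no saddle point; optimal play is mixed.
Let the attacker play Land with probability p. Expected payoff against Reinforce: (-6)p + 6(1−p) = −12p + 6; against Withdraw: 2p + (-3)(1−p) = 5p − 3.
Setting these equal: −12p + 6 = 5p − 3 ⇒ −17p = -9 ⇒ p = 9/17, and the value is (-12)·(9/17) + 6 = -6/17.
For the defender: with q = P(Reinforce), equating Land's and Sea's payoffs gives −8q + 2 = 9q − 3 ⇒ q = 5/17.

8/17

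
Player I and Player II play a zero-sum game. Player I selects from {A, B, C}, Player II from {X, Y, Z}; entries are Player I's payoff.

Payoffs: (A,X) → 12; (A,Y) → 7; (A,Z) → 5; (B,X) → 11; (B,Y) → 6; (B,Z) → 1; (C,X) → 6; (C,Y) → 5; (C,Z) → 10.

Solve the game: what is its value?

45/7

Row minima: A → 5, B → 1, C → 5; maximin = 5.
Column maxima: X → 12, Y → 7, Z → 10; minimax = 7.
5 ≠ 7, so there is no saddle point; optimal play is mixed.
B is strictly dominated by A, so Player I never plays it.
X is strictly dominated by Y (it gives Player I strictly more in every row), so Player II never plays it.
On the remaining 2×2 (A, C vs Y, Z):
Let Player I play A with probability p. Expected payoff against Y: 7p + 5(1−p) = 2p + 5; against Z: 5p + 10(1−p) = −5p + 10.
Setting these equal: 2p + 5 = −5p + 10 ⇒ 7p = 5 ⇒ p = 5/7, and the value is (2)·(5/7) + 5 = 45/7.
For Player II: with q = P(Y), equating A's and C's payoffs gives 2q + 5 = −5q + 10 ⇒ q = 5/7.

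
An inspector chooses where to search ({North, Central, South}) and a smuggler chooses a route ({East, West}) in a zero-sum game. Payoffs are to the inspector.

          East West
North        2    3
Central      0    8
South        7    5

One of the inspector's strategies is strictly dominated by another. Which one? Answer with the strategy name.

North

South gives a strictly higher payoff than North against every column: 7 > 2, 5 > 3.
So North is strictly dominated and the inspector never plays it.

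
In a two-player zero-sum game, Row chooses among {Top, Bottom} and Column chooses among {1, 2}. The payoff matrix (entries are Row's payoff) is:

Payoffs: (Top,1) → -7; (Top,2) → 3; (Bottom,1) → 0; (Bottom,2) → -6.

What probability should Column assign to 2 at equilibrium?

Row minima: Top → -7, Bottom → -6; maximin = -6.
Column maxima: 1 → 0, 2 → 3; minimax = 0.
-6 ≠ 0, so there is no saddle point; optimal play is mixed.
Let Row play Top with probability p. Expected payoff against 1: (-7)p + 0(1−p) = −7p; against 2: 3p + (-6)(1−p) = 9p − 6.
Setting these equal: −7p = 9p − 6 ⇒ −16p = -6 ⇒ p = 3/8, and the value is (-7)·(3/8) = -21/8.
For Column: with q = P(1), equating Top's and Bottom's payoffs gives −10q + 3 = 6q − 6 ⇒ q = 9/16.

7/16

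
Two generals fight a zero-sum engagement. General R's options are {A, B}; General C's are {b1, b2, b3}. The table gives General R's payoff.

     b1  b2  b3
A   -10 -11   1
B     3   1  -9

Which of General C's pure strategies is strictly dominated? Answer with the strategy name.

b1

b2 holds General R's payoff strictly below b1 in every row: -11 < -10, 1 < 3.
So b1 is strictly dominated for General C.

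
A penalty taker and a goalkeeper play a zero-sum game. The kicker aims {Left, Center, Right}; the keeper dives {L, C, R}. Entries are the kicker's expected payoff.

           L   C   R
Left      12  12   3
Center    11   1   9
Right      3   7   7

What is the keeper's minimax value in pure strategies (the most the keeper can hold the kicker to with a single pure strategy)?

9

Column maxima: L → 12, C → 12, R → 9.
The smallest of these is 9.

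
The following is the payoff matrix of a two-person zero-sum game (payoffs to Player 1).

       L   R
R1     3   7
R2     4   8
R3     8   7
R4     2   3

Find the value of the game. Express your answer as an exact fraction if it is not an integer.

36/5

Row minima: R1 → 3, R2 → 4, R3 → 7, R4 → 2; maximin = 7.
Column maxima: L → 8, R → 8; minimax = 8.
7 ≠ 8, so there is no saddle point; optimal play is mixed.
R1 is strictly dominated by R2, so Player 1 never plays it.
R4 is strictly dominated by R2, so Player 1 never plays it.
On the remaining 2×2 (R2, R3 vs L, R):
Let Player 1 play R2 with probability p. Expected payoff against L: 4p + 8(1−p) = −4p + 8; against R: 8p + 7(1−p) = p + 7.
Setting these equal: −4p + 8 = p + 7 ⇒ −5p = -1 ⇒ p = 1/5, and the value is (-4)·(1/5) + 8 = 36/5.
For Player 2: with q = P(L), equating R2's and R3's payoffs gives −4q + 8 = q + 7 ⇒ q = 1/5.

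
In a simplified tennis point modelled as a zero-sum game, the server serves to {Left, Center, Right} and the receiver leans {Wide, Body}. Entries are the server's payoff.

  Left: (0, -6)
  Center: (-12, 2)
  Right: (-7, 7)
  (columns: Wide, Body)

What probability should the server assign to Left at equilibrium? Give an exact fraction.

7/10

Row minima: Left → -6, Center → -12, Right → -7; maximin = -6.
Column maxima: Wide → 0, Body → 7; minimax = 0.
-6 ≠ 0, so there is no saddle point; optimal play is mixed.
Center is strictly dominated by Right, so the server never plays it.
On the remaining 2×2 (Left, Right vs Wide, Body):
Let the server play Left with probability p. Expected payoff against Wide: 0p + (-7)(1−p) = 7p − 7; against Body: (-6)p + 7(1−p) = −13p + 7.
Setting these equal: 7p − 7 = −13p + 7 ⇒ 20p = 14 ⇒ p = 7/10, and the value is (7)·(7/10) − 7 = -21/10.
For the receiver: with q = P(Wide), equating Left's and Right's payoffs gives 6q − 6 = −14q + 7 ⇒ q = 13/20.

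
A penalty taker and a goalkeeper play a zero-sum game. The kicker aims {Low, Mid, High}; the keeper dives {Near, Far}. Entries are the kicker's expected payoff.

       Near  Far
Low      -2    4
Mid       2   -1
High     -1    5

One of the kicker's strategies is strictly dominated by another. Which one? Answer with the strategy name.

High gives a strictly higher payoff than Low against every column: -1 > -2, 5 > 4.
So Low is strictly dominated and the kicker never plays it.

Low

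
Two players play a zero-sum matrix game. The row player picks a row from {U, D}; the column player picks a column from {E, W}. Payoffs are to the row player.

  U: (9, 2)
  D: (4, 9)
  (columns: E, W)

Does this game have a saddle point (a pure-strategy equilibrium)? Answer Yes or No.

Row minima: U → 2, D → 4; maximin = 4.
Column maxima: E → 9, W → 9; minimax = 9.
4 ≠ 9, so no pure-strategy equilibrium exists.

No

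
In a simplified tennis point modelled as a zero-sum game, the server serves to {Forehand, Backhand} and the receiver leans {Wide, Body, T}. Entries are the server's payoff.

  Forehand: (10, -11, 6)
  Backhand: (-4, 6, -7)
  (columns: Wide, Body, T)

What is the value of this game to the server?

-41/30

Row minima: Forehand → -11, Backhand → -7; maximin = -7.
Column maxima: Wide → 10, Body → 6, T → 6; minimax = 6.
-7 ≠ 6, so there is no saddle point; optimal play is mixed.
Wide is strictly dominated by T (it gives the server strictly more in every row), so the receiver never plays it.
On the remaining 2×2 (Forehand, Backhand vs Body, T):
Let the server play Forehand with probability p. Expected payoff against Body: (-11)p + 6(1−p) = −17p + 6; against T: 6p + (-7)(1−p) = 13p − 7.
Setting these equal: −17p + 6 = 13p − 7 ⇒ −30p = -13 ⇒ p = 13/30, and the value is (-17)·(13/30) + 6 = -41/30.
For the receiver: with q = P(Body), equating Forehand's and Backhand's payoffs gives −17q + 6 = 13q − 7 ⇒ q = 13/30.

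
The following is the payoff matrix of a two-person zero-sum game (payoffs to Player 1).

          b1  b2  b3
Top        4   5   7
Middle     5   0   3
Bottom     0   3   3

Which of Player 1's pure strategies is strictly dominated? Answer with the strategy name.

Top gives a strictly higher payoff than Bottom against every column: 4 > 0, 5 > 3, 7 > 3.
So Bottom is strictly dominated and Player 1 never plays it.

Bottom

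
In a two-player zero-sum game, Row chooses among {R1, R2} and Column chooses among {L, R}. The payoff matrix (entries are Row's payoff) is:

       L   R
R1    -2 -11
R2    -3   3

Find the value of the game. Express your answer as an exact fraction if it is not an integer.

-13/5

Row minima: R1 → -11, R2 → -3; maximin = -3.
Column maxima: L → -2, R → 3; minimax = -2.
-3 ≠ -2, so there is no saddle point; optimal play is mixed.
Let Row play R1 with probability p. Expected payoff against L: (-2)p + (-3)(1−p) = p − 3; against R: (-11)p + 3(1−p) = −14p + 3.
Setting these equal: p − 3 = −14p + 3 ⇒ 15p = 6 ⇒ p = 2/5, and the value is (1)·(2/5) − 3 = -13/5.
For Column: with q = P(L), equating R1's and R2's payoffs gives 9q − 11 = −6q + 3 ⇒ q = 14/15.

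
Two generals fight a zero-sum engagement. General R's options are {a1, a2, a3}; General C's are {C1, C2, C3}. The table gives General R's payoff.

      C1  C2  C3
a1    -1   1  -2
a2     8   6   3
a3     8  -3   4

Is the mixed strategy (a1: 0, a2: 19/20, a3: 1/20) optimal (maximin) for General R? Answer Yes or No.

No

Against C1 this mix gives (19/20)·8 + (1/20)·8 = 8.
Against C2 this mix gives (19/20)·6 + (1/20)·(-3) = 111/20.
Against C3 this mix gives (19/20)·3 + (1/20)·4 = 61/20.
General C will play C3, holding General R to 61/20. Shifting weight toward the row that does better against C3 would raise this floor (the equalizing mix achieves 33/10 against both C3 and C2), so the proposed strategy is not optimal.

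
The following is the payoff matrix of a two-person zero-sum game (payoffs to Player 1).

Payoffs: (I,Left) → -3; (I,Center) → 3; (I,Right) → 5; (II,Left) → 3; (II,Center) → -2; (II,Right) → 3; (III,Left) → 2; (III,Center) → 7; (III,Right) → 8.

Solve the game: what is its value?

5/2

Row minima: I → -3, II → -2, III → 2; maximin = 2.
Column maxima: Left → 3, Center → 7, Right → 8; minimax = 3.
2 ≠ 3, so there is no saddle point; optimal play is mixed.
I is strictly dominated by III, so Player 1 never plays it.
Right is strictly dominated by Center (it gives Player 1 strictly more in every row), so Player 2 never plays it.
On the remaining 2×2 (II, III vs Left, Center):
Let Player 1 play II with probability p. Expected payoff against Left: 3p + 2(1−p) = p + 2; against Center: (-2)p + 7(1−p) = −9p + 7.
Setting these equal: p + 2 = −9p + 7 ⇒ 10p = 5 ⇒ p = 1/2, and the value is (1)·(1/2) + 2 = 5/2.
For Player 2: with q = P(Left), equating II's and III's payoffs gives 5q − 2 = −5q + 7 ⇒ q = 9/10.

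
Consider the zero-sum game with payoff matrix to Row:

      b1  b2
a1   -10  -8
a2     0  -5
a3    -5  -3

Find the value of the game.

Row minima: a1 → -10, a2 → -5, a3 → -5; maximin = -5.
Column maxima: b1 → 0, b2 → -3; minimax = -3.
-5 ≠ -3, so there is no saddle point; optimal play is mixed.
a1 is strictly dominated by a2, so Row never plays it.
On the remaining 2×2 (a2, a3 vs b1, b2):
Let Row play a2 with probability p. Expected payoff against b1: 0p + (-5)(1−p) = 5p − 5; against b2: (-5)p + (-3)(1−p) = −2p − 3.
Setting these equal: 5p − 5 = −2p − 3 ⇒ 7p = 2 ⇒ p = 2/7, and the value is (5)·(2/7) − 5 = -25/7.
For Column: with q = P(b1), equating a2's and a3's payoffs gives 5q − 5 = −2q − 3 ⇒ q = 2/7.

-25/7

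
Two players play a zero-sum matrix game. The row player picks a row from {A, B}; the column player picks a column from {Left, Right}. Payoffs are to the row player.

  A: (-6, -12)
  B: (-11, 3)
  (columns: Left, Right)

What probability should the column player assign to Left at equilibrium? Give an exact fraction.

3/4

Row minima: A → -12, B → -11; maximin = -11.
Column maxima: Left → -6, Right → 3; minimax = -6.
-11 ≠ -6, so there is no saddle point; optimal play is mixed.
Let the row player play A with probability p. Expected payoff against Left: (-6)p + (-11)(1−p) = 5p − 11; against Right: (-12)p + 3(1−p) = −15p + 3.
Setting these equal: 5p − 11 = −15p + 3 ⇒ 20p = 14 ⇒ p = 7/10, and the value is (5)·(7/10) − 11 = -15/2.
For the column player: with q = P(Left), equating A's and B's payoffs gives 6q − 12 = −14q + 3 ⇒ q = 3/4.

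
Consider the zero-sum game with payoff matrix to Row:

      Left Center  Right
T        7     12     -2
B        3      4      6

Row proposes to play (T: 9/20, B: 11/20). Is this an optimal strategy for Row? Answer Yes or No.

Against Left this mix gives (9/20)·7 + (11/20)·3 = 24/5.
Against Center this mix gives (9/20)·12 + (11/20)·4 = 38/5.
Against Right this mix gives (9/20)·(-2) + (11/20)·6 = 12/5.
Column will play Right, holding Row to 12/5. Shifting weight toward the row that does better against Right would raise this floor (the equalizing mix achieves 4 against both Right and Left), so the proposed strategy is not optimal.

No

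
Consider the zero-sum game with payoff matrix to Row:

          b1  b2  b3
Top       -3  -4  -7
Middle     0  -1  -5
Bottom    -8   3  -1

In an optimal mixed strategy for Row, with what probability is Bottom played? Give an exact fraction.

5/12

Row minima: Top → -7, Middle → -5, Bottom → -8; maximin = -5.
Column maxima: b1 → 0, b2 → 3, b3 → -1; minimax = -1.
-5 ≠ -1, so there is no saddle point; optimal play is mixed.
Top is strictly dominated by Middle, so Row never plays it.
b2 is strictly dominated by b3 (it gives Row strictly more in every row), so Column never plays it.
On the remaining 2×2 (Middle, Bottom vs b1, b3):
Let Row play Middle with probability p. Expected payoff against b1: 0p + (-8)(1−p) = 8p − 8; against b3: (-5)p + (-1)(1−p) = −4p − 1.
Setting these equal: 8p − 8 = −4p − 1 ⇒ 12p = 7 ⇒ p = 7/12, and the value is (8)·(7/12) − 8 = -10/3.
For Column: with q = P(b1), equating Middle's and Bottom's payoffs gives 5q − 5 = −7q − 1 ⇒ q = 1/3.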